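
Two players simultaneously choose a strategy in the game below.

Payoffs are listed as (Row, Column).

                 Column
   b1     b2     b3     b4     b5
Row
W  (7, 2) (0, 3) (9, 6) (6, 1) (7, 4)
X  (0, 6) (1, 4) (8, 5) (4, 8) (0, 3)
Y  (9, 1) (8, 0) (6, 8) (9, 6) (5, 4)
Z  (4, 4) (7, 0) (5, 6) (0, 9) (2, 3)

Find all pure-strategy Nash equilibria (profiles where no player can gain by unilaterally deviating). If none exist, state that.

Pure NE: (W, b3)

Row against b1: payoffs 7, 0, 9, 4 → best response Y.
Row against b2: payoffs 0, 1, 8, 7 → best response Y.
Row against b3: payoffs 9, 8, 6, 5 → best response W.
Row against b4: payoffs 6, 4, 9, 0 → best response Y.
Row against b5: payoffs 7, 0, 5, 2 → best response W.
Column against W: payoffs 2, 3, 6, 1, 4 → best response b3.
Column against X: payoffs 6, 4, 5, 8, 3 → best response b4.
Column against Y: payoffs 1, 0, 8, 6, 4 → best response b3.
Column against Z: payoffs 4, 0, 6, 9, 3 → best response b4.
Mutual best responses: (W, b3).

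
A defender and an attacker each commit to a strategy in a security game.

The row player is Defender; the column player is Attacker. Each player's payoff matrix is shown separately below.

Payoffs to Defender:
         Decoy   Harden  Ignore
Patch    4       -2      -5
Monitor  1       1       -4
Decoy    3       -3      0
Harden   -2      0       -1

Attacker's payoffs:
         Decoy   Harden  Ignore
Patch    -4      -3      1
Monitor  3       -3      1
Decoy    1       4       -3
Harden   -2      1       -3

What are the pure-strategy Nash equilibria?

Mark each player's best response to every combination of opponents' strategies; a profile where every player is best-responding is a pure Nash equilibrium.
Defender against Decoy: payoffs 4, 1, 3, -2 → best response Patch.
Defender against Harden: payoffs -2, 1, -3, 0 → best response Monitor.
Defender against Ignore: payoffs -5, -4, 0, -1 → best response Decoy.
Attacker against Patch: payoffs -4, -3, 1 → best response Ignore.
Attacker against Monitor: payoffs 3, -3, 1 → best response Decoy.
Attacker against Decoy: payoffs 1, 4, -3 → best response Harden.
Attacker against Harden: payoffs -2, 1, -3 → best response Harden.
No profile is a mutual best response for all players.

No pure-strategy Nash equilibrium.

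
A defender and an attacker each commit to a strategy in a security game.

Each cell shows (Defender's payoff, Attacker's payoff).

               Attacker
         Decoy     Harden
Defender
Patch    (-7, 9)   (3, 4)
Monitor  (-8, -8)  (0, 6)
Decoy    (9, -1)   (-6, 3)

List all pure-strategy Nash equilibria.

Check each profile: it is a Nash equilibrium iff no player can strictly gain by switching unilaterally.
(Patch, Decoy): Defender can switch to Decoy (-7 → 9). Not NE.
(Patch, Harden): Attacker can switch to Decoy (4 → 9). Not NE.
(Monitor, Decoy): Defender can switch to Patch (-8 → -7). Not NE.
(Monitor, Harden): Defender can switch to Patch (0 → 3). Not NE.
(Decoy, Decoy): Attacker can switch to Harden (-1 → 3). Not NE.
(Decoy, Harden): Defender can switch to Patch (-6 → 3). Not NE.

none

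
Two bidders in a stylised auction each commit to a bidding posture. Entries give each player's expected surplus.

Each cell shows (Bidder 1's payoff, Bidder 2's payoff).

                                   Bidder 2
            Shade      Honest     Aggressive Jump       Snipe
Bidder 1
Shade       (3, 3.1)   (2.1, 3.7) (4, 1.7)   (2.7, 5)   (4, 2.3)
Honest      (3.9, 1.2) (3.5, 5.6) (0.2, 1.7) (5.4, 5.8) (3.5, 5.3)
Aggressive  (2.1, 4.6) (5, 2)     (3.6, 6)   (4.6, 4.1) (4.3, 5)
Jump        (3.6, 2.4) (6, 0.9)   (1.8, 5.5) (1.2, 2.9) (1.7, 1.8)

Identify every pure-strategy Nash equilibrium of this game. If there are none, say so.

(Shade, Shade): Bidder 1 can switch to Honest (3 → 3.9). Not NE.
(Shade, Honest): Bidder 1 can switch to Honest (2.1 → 3.5). Not NE.
(Shade, Aggressive): Bidder 2 can switch to Shade (1.7 → 3.1). Not NE.
(Shade, Jump): Bidder 1 can switch to Honest (2.7 → 5.4). Not NE.
(Shade, Snipe): Bidder 1 can switch to Aggressive (4 → 4.3). Not NE.
(Honest, Shade): Bidder 2 can switch to Honest (1.2 → 5.6). Not NE.
(Honest, Honest): Bidder 1 can switch to Aggressive (3.5 → 5). Not NE.
(Honest, Aggressive): Bidder 1 can switch to Shade (0.2 → 4). Not NE.
(Honest, Jump): Bidder 1 gets 5.4, best alternative 4.6; Bidder 2 gets 5.8, best alternative 5.6. No profitable deviation — NE.
(Honest, Snipe): Bidder 1 can switch to Shade (3.5 → 4). Not NE.
(Aggressive, Shade): Bidder 1 can switch to Shade (2.1 → 3). Not NE.
(Aggressive, Honest): Bidder 1 can switch to Jump (5 → 6). Not NE.
(Aggressive, Aggressive): Bidder 1 can switch to Shade (3.6 → 4). Not NE.
(The remaining 7 profiles each have a profitable deviation by the same check.)

Pure NE: (Honest, Jump)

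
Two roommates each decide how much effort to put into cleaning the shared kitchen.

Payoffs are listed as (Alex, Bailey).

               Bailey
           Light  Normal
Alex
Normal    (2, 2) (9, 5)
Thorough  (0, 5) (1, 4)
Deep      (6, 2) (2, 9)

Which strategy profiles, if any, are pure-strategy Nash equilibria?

(Normal, Normal)

Alex against Light: payoffs 2, 0, 6 → best response Deep.
Alex against Normal: payoffs 9, 1, 2 → best response Normal.
Bailey against Normal: payoffs 2, 5 → best response Normal.
Bailey against Thorough: payoffs 5, 4 → best response Light.
Bailey against Deep: payoffs 2, 9 → best response Normal.
Mutual best responses: (Normal, Normal).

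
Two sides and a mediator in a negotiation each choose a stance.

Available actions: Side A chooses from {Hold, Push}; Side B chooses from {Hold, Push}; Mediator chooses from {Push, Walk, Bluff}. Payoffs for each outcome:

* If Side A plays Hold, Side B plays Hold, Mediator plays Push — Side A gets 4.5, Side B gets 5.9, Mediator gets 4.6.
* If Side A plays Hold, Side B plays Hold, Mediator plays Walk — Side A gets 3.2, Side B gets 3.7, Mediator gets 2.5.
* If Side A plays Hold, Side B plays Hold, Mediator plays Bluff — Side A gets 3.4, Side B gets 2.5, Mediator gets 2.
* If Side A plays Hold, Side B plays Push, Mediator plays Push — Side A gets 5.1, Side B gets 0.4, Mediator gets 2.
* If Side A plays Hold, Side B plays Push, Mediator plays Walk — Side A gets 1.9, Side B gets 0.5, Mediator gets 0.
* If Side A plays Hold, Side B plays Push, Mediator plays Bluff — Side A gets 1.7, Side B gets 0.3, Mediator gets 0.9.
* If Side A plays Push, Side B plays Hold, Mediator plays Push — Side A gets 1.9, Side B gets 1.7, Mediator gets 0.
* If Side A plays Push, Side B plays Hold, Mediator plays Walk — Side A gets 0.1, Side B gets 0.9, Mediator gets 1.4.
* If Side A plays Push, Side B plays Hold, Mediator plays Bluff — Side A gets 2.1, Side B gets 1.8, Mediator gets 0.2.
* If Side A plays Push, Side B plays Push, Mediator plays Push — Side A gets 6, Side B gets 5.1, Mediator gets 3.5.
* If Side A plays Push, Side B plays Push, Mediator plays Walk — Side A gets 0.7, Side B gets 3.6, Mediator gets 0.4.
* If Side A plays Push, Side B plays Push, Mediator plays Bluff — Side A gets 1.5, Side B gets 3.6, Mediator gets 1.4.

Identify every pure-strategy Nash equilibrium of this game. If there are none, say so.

Check each profile: it is a Nash equilibrium iff no player can strictly gain by switching unilaterally.
(Hold, Hold, Push): Side A gets 4.5, best alternative 1.9; Side B gets 5.9, best alternative 0.4; Mediator gets 4.6, best alternative 2.5. No profitable deviation — NE.
(Hold, Hold, Walk): Mediator can switch to Push (2.5 → 4.6). Not NE.
(Hold, Hold, Bluff): Mediator can switch to Push (2 → 4.6). Not NE.
(Hold, Push, Push): Side A can switch to Push (5.1 → 6). Not NE.
(Hold, Push, Walk): Side B can switch to Hold (0.5 → 3.7). Not NE.
(Hold, Push, Bluff): Side B can switch to Hold (0.3 → 2.5). Not NE.
(Push, Hold, Push): Side A can switch to Hold (1.9 → 4.5). Not NE.
(Push, Hold, Walk): Side A can switch to Hold (0.1 → 3.2). Not NE.
(Push, Hold, Bluff): Side A can switch to Hold (2.1 → 3.4). Not NE.
(Push, Push, Push): Side A gets 6, best alternative 5.1; Side B gets 5.1, best alternative 1.7; Mediator gets 3.5, best alternative 1.4. No profitable deviation — NE.
(Push, Push, Walk): Side A can switch to Hold (0.7 → 1.9). Not NE.
(Push, Push, Bluff): Side A can switch to Hold (1.5 → 1.7). Not NE.

Pure-strategy Nash equilibria: (Hold, Hold, Push), (Push, Push, Push)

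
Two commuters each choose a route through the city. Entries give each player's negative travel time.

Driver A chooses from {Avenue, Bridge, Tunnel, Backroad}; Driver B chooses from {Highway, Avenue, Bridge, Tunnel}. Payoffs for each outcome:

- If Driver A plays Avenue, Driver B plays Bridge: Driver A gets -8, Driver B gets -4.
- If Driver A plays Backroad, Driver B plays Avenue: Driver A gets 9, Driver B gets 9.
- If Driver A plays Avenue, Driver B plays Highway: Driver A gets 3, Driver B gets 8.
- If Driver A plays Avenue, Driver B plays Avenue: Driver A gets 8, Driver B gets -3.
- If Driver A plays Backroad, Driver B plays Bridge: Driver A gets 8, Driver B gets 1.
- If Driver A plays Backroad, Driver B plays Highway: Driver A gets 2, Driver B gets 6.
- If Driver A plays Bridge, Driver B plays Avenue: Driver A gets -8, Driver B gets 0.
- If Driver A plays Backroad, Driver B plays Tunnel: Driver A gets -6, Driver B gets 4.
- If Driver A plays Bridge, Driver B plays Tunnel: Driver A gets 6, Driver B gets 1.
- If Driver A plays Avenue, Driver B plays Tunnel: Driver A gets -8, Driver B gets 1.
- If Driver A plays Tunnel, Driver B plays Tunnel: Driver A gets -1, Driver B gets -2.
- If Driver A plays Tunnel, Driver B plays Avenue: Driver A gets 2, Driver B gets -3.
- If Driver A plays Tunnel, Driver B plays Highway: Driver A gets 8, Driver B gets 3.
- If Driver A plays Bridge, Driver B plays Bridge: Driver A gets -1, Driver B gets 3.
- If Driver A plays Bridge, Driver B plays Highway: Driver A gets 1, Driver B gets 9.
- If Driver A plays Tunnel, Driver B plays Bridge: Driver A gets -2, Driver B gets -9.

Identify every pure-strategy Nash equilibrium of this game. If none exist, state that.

The pure Nash equilibria are (Tunnel, Highway), (Backroad, Avenue).

(Avenue, Highway): Driver A can switch to Tunnel (3 → 8). Not NE.
(Avenue, Avenue): Driver A can switch to Backroad (8 → 9). Not NE.
(Avenue, Bridge): Driver A can switch to Bridge (-8 → -1). Not NE.
(Avenue, Tunnel): Driver A can switch to Bridge (-8 → 6). Not NE.
(Bridge, Highway): Driver A can switch to Avenue (1 → 3). Not NE.
(Bridge, Avenue): Driver A can switch to Avenue (-8 → 8). Not NE.
(Bridge, Bridge): Driver A can switch to Backroad (-1 → 8). Not NE.
(Bridge, Tunnel): Driver B can switch to Highway (1 → 9). Not NE.
(Tunnel, Highway): Driver A gets 8, best alternative 3; Driver B gets 3, best alternative -2. No profitable deviation — NE.
(Tunnel, Avenue): Driver A can switch to Avenue (2 → 8). Not NE.
(Tunnel, Bridge): Driver A can switch to Bridge (-2 → -1). Not NE.
(Tunnel, Tunnel): Driver A can switch to Bridge (-1 → 6). Not NE.
(Backroad, Highway): Driver A can switch to Avenue (2 → 3). Not NE.
(Backroad, Avenue): Driver A gets 9, best alternative 8; Driver B gets 9, best alternative 6. No profitable deviation — NE.
(The remaining 2 profiles each have a profitable deviation by the same check.)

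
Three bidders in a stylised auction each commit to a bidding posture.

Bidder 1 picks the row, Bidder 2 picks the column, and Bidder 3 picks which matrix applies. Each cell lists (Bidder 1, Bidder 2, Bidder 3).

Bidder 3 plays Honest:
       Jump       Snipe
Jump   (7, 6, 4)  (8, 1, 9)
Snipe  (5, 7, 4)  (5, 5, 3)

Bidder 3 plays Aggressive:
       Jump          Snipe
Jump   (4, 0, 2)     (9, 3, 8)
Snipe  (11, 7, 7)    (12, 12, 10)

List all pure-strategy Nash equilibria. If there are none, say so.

The pure Nash equilibria are (Jump, Jump, Honest), (Snipe, Snipe, Aggressive).

(Jump, Jump, Honest): Bidder 1 gets 7, best alternative 5; Bidder 2 gets 6, best alternative 1; Bidder 3 gets 4, best alternative 2. No profitable deviation — NE.
(Jump, Jump, Aggressive): Bidder 1 can switch to Snipe (4 → 11). Not NE.
(Jump, Snipe, Honest): Bidder 2 can switch to Jump (1 → 6). Not NE.
(Jump, Snipe, Aggressive): Bidder 1 can switch to Snipe (9 → 12). Not NE.
(Snipe, Jump, Honest): Bidder 1 can switch to Jump (5 → 7). Not NE.
(Snipe, Jump, Aggressive): Bidder 2 can switch to Snipe (7 → 12). Not NE.
(Snipe, Snipe, Honest): Bidder 1 can switch to Jump (5 → 8). Not NE.
(Snipe, Snipe, Aggressive): Bidder 1 gets 12, best alternative 9; Bidder 2 gets 12, best alternative 7; Bidder 3 gets 10, best alternative 3. No profitable deviation — NE.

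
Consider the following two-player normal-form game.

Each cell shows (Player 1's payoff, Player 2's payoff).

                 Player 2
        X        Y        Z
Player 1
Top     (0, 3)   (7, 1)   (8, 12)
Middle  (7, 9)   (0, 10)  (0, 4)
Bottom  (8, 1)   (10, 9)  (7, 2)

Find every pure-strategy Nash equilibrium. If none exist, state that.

Mark each player's best response to every combination of opponents' strategies; a profile where every player is best-responding is a pure Nash equilibrium.
Player 1 against X: payoffs 0, 7, 8 → best response Bottom.
Player 1 against Y: payoffs 7, 0, 10 → best response Bottom.
Player 1 against Z: payoffs 8, 0, 7 → best response Top.
Player 2 against Top: payoffs 3, 1, 12 → best response Z.
Player 2 against Middle: payoffs 9, 10, 4 → best response Y.
Player 2 against Bottom: payoffs 1, 9, 2 → best response Y.
Mutual best responses: (Top, Z); (Bottom, Y).

Pure-strategy Nash equilibria: (Top, Z), (Bottom, Y)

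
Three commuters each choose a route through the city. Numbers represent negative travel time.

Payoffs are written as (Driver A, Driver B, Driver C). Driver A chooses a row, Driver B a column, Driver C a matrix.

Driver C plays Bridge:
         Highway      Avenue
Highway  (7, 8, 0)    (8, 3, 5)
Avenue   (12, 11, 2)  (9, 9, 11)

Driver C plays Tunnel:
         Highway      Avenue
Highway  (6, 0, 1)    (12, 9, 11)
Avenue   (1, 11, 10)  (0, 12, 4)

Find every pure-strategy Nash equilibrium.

Pure NE: (Highway, Avenue, Tunnel)

(Highway, Highway, Bridge): Driver A can switch to Avenue (7 → 12). Not NE.
(Highway, Highway, Tunnel): Driver B can switch to Avenue (0 → 9). Not NE.
(Highway, Avenue, Bridge): Driver A can switch to Avenue (8 → 9). Not NE.
(Highway, Avenue, Tunnel): Driver A gets 12, best alternative 0; Driver B gets 9, best alternative 0; Driver C gets 11, best alternative 5. No profitable deviation — NE.
(Avenue, Highway, Bridge): Driver C can switch to Tunnel (2 → 10). Not NE.
(Avenue, Highway, Tunnel): Driver A can switch to Highway (1 → 6). Not NE.
(Avenue, Avenue, Bridge): Driver B can switch to Highway (9 → 11). Not NE.
(Avenue, Avenue, Tunnel): Driver A can switch to Highway (0 → 12). Not NE.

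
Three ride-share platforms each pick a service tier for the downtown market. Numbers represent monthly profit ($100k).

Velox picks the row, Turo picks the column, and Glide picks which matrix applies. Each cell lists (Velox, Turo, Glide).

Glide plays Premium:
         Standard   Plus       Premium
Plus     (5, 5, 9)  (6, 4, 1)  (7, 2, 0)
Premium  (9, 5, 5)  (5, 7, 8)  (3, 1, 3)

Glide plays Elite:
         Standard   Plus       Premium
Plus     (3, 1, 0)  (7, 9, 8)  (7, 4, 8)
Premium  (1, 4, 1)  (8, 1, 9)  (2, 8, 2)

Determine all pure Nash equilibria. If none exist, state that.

none

Mark each player's best response to every combination of opponents' strategies; a profile where every player is best-responding is a pure Nash equilibrium.
Velox against (Standard, Premium): payoffs 5, 9 → best response Premium.
Velox against (Standard, Elite): payoffs 3, 1 → best response Plus.
Velox against (Plus, Premium): payoffs 6, 5 → best response Plus.
Velox against (Plus, Elite): payoffs 7, 8 → best response Premium.
Velox against (Premium, Premium): payoffs 7, 3 → best response Plus.
Velox against (Premium, Elite): payoffs 7, 2 → best response Plus.
Turo against (Plus, Premium): payoffs 5, 4, 2 → best response Standard.
Turo against (Plus, Elite): payoffs 1, 9, 4 → best response Plus.
Turo against (Premium, Premium): payoffs 5, 7, 1 → best response Plus.
Turo against (Premium, Elite): payoffs 4, 1, 8 → best response Premium.
Glide against (Plus, Standard): payoffs 9, 0 → best response Premium.
Glide against (Plus, Plus): payoffs 1, 8 → best response Elite.
Glide against (Plus, Premium): payoffs 0, 8 → best response Elite.
Glide against (Premium, Standard): payoffs 5, 1 → best response Premium.
Glide against (Premium, Plus): payoffs 8, 9 → best response Elite.
Glide against (Premium, Premium): payoffs 3, 2 → best response Premium.
No profile is a mutual best response for all players.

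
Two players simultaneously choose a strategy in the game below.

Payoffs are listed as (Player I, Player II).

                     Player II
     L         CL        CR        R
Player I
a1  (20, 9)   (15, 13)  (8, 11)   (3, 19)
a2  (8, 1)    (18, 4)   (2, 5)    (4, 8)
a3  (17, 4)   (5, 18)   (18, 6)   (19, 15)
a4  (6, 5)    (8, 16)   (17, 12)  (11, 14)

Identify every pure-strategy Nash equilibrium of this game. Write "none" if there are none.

Player I against L: payoffs 20, 8, 17, 6 → best response a1.
Player I against CL: payoffs 15, 18, 5, 8 → best response a2.
Player I against CR: payoffs 8, 2, 18, 17 → best response a3.
Player I against R: payoffs 3, 4, 19, 11 → best response a3.
Player II against a1: payoffs 9, 13, 11, 19 → best response R.
Player II against a2: payoffs 1, 4, 5, 8 → best response R.
Player II against a3: payoffs 4, 18, 6, 15 → best response CL.
Player II against a4: payoffs 5, 16, 12, 14 → best response CL.
No profile is a mutual best response for all players.

There is no pure-strategy Nash equilibrium.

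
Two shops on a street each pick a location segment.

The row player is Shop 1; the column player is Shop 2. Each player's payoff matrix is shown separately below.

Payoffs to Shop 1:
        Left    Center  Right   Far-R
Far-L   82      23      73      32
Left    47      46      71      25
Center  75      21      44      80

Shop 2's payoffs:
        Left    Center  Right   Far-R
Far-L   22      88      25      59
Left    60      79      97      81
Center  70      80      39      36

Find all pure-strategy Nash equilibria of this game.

Shop 1 against Left: payoffs 82, 47, 75 → best response Far-L.
Shop 1 against Center: payoffs 23, 46, 21 → best response Left.
Shop 1 against Right: payoffs 73, 71, 44 → best response Far-L.
Shop 1 against Far-R: payoffs 32, 25, 80 → best response Center.
Shop 2 against Far-L: payoffs 22, 88, 25, 59 → best response Center.
Shop 2 against Left: payoffs 60, 79, 97, 81 → best response Right.
Shop 2 against Center: payoffs 70, 80, 39, 36 → best response Center.
No profile is a mutual best response for all players.

none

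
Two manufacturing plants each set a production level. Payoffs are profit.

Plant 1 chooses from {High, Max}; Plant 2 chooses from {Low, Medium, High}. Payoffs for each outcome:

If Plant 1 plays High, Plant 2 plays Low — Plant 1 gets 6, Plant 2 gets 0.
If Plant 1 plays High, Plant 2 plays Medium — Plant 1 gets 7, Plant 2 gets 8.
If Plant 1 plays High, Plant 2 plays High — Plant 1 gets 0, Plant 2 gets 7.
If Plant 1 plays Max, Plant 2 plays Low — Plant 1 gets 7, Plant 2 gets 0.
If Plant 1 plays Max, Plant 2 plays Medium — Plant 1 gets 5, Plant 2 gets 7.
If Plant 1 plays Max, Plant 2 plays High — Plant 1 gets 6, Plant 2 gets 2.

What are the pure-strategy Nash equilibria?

The unique pure-strategy Nash equilibrium is (High, Medium).

Plant 1 against Low: payoffs 6, 7 → best response Max.
Plant 1 against Medium: payoffs 7, 5 → best response High.
Plant 1 against High: payoffs 0, 6 → best response Max.
Plant 2 against High: payoffs 0, 8, 7 → best response Medium.
Plant 2 against Max: payoffs 0, 7, 2 → best response Medium.
Mutual best responses: (High, Medium).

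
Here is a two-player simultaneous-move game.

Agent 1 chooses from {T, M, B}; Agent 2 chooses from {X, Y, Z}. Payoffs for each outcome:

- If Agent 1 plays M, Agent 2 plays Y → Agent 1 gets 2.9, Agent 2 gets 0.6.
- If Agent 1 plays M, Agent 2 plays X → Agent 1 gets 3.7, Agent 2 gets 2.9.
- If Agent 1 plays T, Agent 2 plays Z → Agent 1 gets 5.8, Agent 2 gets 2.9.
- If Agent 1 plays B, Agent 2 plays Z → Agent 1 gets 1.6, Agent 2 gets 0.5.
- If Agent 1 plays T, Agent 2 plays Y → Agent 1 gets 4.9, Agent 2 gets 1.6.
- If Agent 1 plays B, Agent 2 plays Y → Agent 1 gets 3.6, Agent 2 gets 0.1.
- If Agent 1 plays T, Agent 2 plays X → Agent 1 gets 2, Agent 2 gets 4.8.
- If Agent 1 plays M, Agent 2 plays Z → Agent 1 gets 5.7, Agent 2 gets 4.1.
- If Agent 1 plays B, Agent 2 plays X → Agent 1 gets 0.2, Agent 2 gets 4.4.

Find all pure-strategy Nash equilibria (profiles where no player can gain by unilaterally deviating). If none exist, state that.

There is no pure-strategy Nash equilibrium.

(T, X): Agent 1 can switch to M (2 → 3.7). Not NE.
(T, Y): Agent 2 can switch to X (1.6 → 4.8). Not NE.
(T, Z): Agent 2 can switch to X (2.9 → 4.8). Not NE.
(M, X): Agent 2 can switch to Z (2.9 → 4.1). Not NE.
(M, Y): Agent 1 can switch to T (2.9 → 4.9). Not NE.
(M, Z): Agent 1 can switch to T (5.7 → 5.8). Not NE.
(The remaining 3 profiles each have a profitable deviation by the same check.)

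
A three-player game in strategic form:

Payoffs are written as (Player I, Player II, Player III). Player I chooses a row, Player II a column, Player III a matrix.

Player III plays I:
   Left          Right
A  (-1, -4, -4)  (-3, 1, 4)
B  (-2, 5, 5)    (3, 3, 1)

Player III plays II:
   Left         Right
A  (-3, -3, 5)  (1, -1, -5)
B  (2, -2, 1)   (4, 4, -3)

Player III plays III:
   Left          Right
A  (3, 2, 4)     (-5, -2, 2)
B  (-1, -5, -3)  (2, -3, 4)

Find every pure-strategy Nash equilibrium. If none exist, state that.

Pure NE: (B, Right, III)

Mark each player's best response to every combination of opponents' strategies; a profile where every player is best-responding is a pure Nash equilibrium.
Player I against (Left, I): payoffs -1, -2 → best response A.
Player I against (Left, II): payoffs -3, 2 → best response B.
Player I against (Left, III): payoffs 3, -1 → best response A.
Player I against (Right, I): payoffs -3, 3 → best response B.
Player I against (Right, II): payoffs 1, 4 → best response B.
Player I against (Right, III): payoffs -5, 2 → best response B.
Player II against (A, I): payoffs -4, 1 → best response Right.
Player II against (A, II): payoffs -3, -1 → best response Right.
Player II against (A, III): payoffs 2, -2 → best response Left.
Player II against (B, I): payoffs 5, 3 → best response Left.
Player II against (B, II): payoffs -2, 4 → best response Right.
Player II against (B, III): payoffs -5, -3 → best response Right.
Player III against (A, Left): payoffs -4, 5, 4 → best response II.
Player III against (A, Right): payoffs 4, -5, 2 → best response I.
Player III against (B, Left): payoffs 5, 1, -3 → best response I.
Player III against (B, Right): payoffs 1, -3, 4 → best response III.
Mutual best responses: (B, Right, III).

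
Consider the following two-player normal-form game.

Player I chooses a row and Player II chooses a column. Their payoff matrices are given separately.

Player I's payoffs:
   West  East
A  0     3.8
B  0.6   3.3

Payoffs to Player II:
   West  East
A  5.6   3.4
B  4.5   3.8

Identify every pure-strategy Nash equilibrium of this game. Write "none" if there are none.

The unique pure-strategy Nash equilibrium is (B, West).

Player I against West: payoffs 0, 0.6 → best response B.
Player I against East: payoffs 3.8, 3.3 → best response A.
Player II against A: payoffs 5.6, 3.4 → best response West.
Player II against B: payoffs 4.5, 3.8 → best response West.
Mutual best responses: (B, West).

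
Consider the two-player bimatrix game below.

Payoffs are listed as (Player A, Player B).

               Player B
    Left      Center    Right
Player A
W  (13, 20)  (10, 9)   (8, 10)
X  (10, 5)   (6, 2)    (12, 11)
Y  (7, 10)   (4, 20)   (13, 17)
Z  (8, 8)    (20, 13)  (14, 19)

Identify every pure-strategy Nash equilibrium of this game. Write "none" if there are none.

Pure-strategy Nash equilibria: (W, Left), (Z, Right)

(W, Left): Player A gets 13, best alternative 10; Player B gets 20, best alternative 10. No profitable deviation — NE.
(W, Center): Player A can switch to Z (10 → 20). Not NE.
(W, Right): Player A can switch to X (8 → 12). Not NE.
(X, Left): Player A can switch to W (10 → 13). Not NE.
(X, Center): Player A can switch to W (6 → 10). Not NE.
(X, Right): Player A can switch to Y (12 → 13). Not NE.
(Y, Left): Player A can switch to W (7 → 13). Not NE.
(Y, Center): Player A can switch to W (4 → 10). Not NE.
(Y, Right): Player A can switch to Z (13 → 14). Not NE.
(Z, Right): Player A gets 14, best alternative 13; Player B gets 19, best alternative 13. No profitable deviation — NE.
(The remaining 2 profiles each have a profitable deviation by the same check.)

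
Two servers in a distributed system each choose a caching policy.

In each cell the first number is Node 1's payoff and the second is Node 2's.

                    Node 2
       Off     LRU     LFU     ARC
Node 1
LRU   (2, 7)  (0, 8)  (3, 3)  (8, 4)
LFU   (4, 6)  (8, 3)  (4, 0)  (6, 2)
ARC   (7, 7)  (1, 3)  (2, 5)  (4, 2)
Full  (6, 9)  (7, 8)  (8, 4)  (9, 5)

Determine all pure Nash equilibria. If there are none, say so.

Pure NE: (ARC, Off)

Mark each player's best response to every combination of opponents' strategies; a profile where every player is best-responding is a pure Nash equilibrium.
Node 1 against Off: payoffs 2, 4, 7, 6 → best response ARC.
Node 1 against LRU: payoffs 0, 8, 1, 7 → best response LFU.
Node 1 against LFU: payoffs 3, 4, 2, 8 → best response Full.
Node 1 against ARC: payoffs 8, 6, 4, 9 → best response Full.
Node 2 against LRU: payoffs 7, 8, 3, 4 → best response LRU.
Node 2 against LFU: payoffs 6, 3, 0, 2 → best response Off.
Node 2 against ARC: payoffs 7, 3, 5, 2 → best response Off.
Node 2 against Full: payoffs 9, 8, 4, 5 → best response Off.
Mutual best responses: (ARC, Off).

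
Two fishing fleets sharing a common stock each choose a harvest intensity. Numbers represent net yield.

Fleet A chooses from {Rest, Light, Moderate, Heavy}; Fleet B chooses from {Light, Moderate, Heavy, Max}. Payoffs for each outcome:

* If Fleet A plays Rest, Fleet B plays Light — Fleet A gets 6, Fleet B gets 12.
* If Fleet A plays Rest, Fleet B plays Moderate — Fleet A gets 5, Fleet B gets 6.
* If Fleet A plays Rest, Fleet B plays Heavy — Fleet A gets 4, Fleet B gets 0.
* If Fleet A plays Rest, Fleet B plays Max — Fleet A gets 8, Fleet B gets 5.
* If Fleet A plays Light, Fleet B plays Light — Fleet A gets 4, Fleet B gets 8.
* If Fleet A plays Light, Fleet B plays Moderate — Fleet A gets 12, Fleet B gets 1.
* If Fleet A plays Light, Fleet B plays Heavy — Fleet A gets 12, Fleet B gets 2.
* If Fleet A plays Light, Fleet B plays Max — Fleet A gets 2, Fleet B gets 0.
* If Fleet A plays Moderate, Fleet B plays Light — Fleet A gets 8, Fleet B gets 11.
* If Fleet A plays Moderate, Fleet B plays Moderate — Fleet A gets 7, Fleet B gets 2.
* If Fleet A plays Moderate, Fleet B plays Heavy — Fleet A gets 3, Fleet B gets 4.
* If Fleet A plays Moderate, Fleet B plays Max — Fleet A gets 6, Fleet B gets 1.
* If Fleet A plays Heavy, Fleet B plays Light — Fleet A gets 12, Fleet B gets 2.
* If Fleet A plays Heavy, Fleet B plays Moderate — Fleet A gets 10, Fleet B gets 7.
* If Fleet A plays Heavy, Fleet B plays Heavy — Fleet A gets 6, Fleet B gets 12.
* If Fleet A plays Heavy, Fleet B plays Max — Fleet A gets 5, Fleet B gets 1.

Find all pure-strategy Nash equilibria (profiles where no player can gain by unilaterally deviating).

Fleet A against Light: payoffs 6, 4, 8, 12 → best response Heavy.
Fleet A against Moderate: payoffs 5, 12, 7, 10 → best response Light.
Fleet A against Heavy: payoffs 4, 12, 3, 6 → best response Light.
Fleet A against Max: payoffs 8, 2, 6, 5 → best response Rest.
Fleet B against Rest: payoffs 12, 6, 0, 5 → best response Light.
Fleet B against Light: payoffs 8, 1, 2, 0 → best response Light.
Fleet B against Moderate: payoffs 11, 2, 4, 1 → best response Light.
Fleet B against Heavy: payoffs 2, 7, 12, 1 → best response Heavy.
No profile is a mutual best response for all players.

none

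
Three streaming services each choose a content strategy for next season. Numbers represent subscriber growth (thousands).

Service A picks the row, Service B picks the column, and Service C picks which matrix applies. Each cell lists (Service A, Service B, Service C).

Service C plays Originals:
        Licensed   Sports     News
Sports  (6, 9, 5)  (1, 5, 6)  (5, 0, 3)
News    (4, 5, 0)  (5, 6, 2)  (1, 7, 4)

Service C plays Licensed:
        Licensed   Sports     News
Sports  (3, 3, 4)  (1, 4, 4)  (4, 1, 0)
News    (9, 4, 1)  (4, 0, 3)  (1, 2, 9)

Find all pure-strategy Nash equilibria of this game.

(Sports, Licensed, Originals): Service A gets 6, best alternative 4; Service B gets 9, best alternative 5; Service C gets 5, best alternative 4. No profitable deviation — NE.
(Sports, Licensed, Licensed): Service A can switch to News (3 → 9). Not NE.
(Sports, Sports, Originals): Service A can switch to News (1 → 5). Not NE.
(Sports, Sports, Licensed): Service A can switch to News (1 → 4). Not NE.
(Sports, News, Originals): Service B can switch to Licensed (0 → 9). Not NE.
(Sports, News, Licensed): Service B can switch to Licensed (1 → 3). Not NE.
(News, Licensed, Originals): Service A can switch to Sports (4 → 6). Not NE.
(News, Licensed, Licensed): Service A gets 9, best alternative 3; Service B gets 4, best alternative 2; Service C gets 1, best alternative 0. No profitable deviation — NE.
(News, Sports, Originals): Service B can switch to News (6 → 7). Not NE.
(News, Sports, Licensed): Service B can switch to Licensed (0 → 4). Not NE.
(News, News, Originals): Service A can switch to Sports (1 → 5). Not NE.
(News, News, Licensed): Service A can switch to Sports (1 → 4). Not NE.

The pure Nash equilibria are (Sports, Licensed, Originals), (News, Licensed, Licensed).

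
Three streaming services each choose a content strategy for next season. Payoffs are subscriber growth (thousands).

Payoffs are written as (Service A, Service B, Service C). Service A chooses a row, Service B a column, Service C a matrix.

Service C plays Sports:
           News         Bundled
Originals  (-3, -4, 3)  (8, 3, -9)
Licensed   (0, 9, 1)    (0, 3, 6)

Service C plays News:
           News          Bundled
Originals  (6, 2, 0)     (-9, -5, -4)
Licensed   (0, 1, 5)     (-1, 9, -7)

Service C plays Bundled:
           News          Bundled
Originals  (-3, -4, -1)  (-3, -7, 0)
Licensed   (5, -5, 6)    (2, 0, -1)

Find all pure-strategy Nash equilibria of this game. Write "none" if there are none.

No pure-strategy Nash equilibrium.

(Originals, News, Sports): Service A can switch to Licensed (-3 → 0). Not NE.
(Originals, News, News): Service C can switch to Sports (0 → 3). Not NE.
(Originals, News, Bundled): Service A can switch to Licensed (-3 → 5). Not NE.
(Originals, Bundled, Sports): Service C can switch to News (-9 → -4). Not NE.
(Originals, Bundled, News): Service A can switch to Licensed (-9 → -1). Not NE.
(Originals, Bundled, Bundled): Service A can switch to Licensed (-3 → 2). Not NE.
(The remaining 6 profiles each have a profitable deviation by the same check.)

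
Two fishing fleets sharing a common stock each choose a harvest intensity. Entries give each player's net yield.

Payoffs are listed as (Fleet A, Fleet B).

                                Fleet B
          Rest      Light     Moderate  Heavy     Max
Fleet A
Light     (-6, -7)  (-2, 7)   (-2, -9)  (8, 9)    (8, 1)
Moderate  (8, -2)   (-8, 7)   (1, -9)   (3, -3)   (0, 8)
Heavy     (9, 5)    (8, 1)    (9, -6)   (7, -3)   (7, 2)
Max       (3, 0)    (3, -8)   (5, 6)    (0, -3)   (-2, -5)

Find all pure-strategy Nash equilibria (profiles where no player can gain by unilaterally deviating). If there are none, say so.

(Light, Heavy); (Heavy, Rest)

Fleet A against Rest: payoffs -6, 8, 9, 3 → best response Heavy.
Fleet A against Light: payoffs -2, -8, 8, 3 → best response Heavy.
Fleet A against Moderate: payoffs -2, 1, 9, 5 → best response Heavy.
Fleet A against Heavy: payoffs 8, 3, 7, 0 → best response Light.
Fleet A against Max: payoffs 8, 0, 7, -2 → best response Light.
Fleet B against Light: payoffs -7, 7, -9, 9, 1 → best response Heavy.
Fleet B against Moderate: payoffs -2, 7, -9, -3, 8 → best response Max.
Fleet B against Heavy: payoffs 5, 1, -6, -3, 2 → best response Rest.
Fleet B against Max: payoffs 0, -8, 6, -3, -5 → best response Moderate.
Mutual best responses: (Light, Heavy); (Heavy, Rest).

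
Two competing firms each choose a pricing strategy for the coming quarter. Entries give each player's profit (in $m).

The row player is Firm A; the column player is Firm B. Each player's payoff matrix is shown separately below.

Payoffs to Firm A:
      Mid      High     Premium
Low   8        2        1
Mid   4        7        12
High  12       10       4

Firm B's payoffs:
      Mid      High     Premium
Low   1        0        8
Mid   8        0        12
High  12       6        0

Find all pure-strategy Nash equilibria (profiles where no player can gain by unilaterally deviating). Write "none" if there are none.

(Low, Mid): Firm A can switch to High (8 → 12). Not NE.
(Low, High): Firm A can switch to Mid (2 → 7). Not NE.
(Low, Premium): Firm A can switch to Mid (1 → 12). Not NE.
(Mid, Mid): Firm A can switch to Low (4 → 8). Not NE.
(Mid, High): Firm A can switch to High (7 → 10). Not NE.
(Mid, Premium): Firm A gets 12, best alternative 4; Firm B gets 12, best alternative 8. No profitable deviation — NE.
(High, Mid): Firm A gets 12, best alternative 8; Firm B gets 12, best alternative 6. No profitable deviation — NE.
(High, High): Firm B can switch to Mid (6 → 12). Not NE.
(High, Premium): Firm A can switch to Mid (4 → 12). Not NE.

Pure-strategy Nash equilibria: (Mid, Premium); (High, Mid)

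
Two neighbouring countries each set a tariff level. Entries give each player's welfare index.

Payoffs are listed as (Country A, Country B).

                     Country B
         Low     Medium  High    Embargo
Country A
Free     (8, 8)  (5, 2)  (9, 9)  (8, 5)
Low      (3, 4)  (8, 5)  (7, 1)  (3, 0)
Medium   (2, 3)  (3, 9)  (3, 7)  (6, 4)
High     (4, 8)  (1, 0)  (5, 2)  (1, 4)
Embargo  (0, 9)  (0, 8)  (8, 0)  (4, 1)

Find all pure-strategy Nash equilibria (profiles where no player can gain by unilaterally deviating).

(Free, High) and (Low, Medium)

(Free, Low): Country B can switch to High (8 → 9). Not NE.
(Free, Medium): Country A can switch to Low (5 → 8). Not NE.
(Free, High): Country A gets 9, best alternative 8; Country B gets 9, best alternative 8. No profitable deviation — NE.
(Free, Embargo): Country B can switch to Low (5 → 8). Not NE.
(Low, Low): Country A can switch to Free (3 → 8). Not NE.
(Low, Medium): Country A gets 8, best alternative 5; Country B gets 5, best alternative 4. No profitable deviation — NE.
(Low, High): Country A can switch to Free (7 → 9). Not NE.
(Low, Embargo): Country A can switch to Free (3 → 8). Not NE.
(The remaining 12 profiles each have a profitable deviation by the same check.)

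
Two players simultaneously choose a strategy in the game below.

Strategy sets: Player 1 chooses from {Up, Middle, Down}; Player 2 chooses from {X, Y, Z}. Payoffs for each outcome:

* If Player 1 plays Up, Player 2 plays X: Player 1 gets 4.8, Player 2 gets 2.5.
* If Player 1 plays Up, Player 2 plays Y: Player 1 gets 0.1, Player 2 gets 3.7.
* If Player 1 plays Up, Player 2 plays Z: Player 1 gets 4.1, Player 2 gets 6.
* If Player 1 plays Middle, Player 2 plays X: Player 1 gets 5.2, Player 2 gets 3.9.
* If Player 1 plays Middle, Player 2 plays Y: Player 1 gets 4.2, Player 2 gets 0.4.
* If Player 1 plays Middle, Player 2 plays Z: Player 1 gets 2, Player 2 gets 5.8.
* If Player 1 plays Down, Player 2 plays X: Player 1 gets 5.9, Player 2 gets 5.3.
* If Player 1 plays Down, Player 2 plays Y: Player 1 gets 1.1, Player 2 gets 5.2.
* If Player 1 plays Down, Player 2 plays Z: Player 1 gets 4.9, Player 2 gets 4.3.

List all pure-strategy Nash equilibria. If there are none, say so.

The unique pure-strategy Nash equilibrium is (Down, X).

(Up, X): Player 1 can switch to Middle (4.8 → 5.2). Not NE.
(Up, Y): Player 1 can switch to Middle (0.1 → 4.2). Not NE.
(Up, Z): Player 1 can switch to Down (4.1 → 4.9). Not NE.
(Middle, X): Player 1 can switch to Down (5.2 → 5.9). Not NE.
(Middle, Y): Player 2 can switch to X (0.4 → 3.9). Not NE.
(Middle, Z): Player 1 can switch to Up (2 → 4.1). Not NE.
(Down, X): Player 1 gets 5.9, best alternative 5.2; Player 2 gets 5.3, best alternative 5.2. No profitable deviation — NE.
(Down, Y): Player 1 can switch to Middle (1.1 → 4.2). Not NE.
(Down, Z): Player 2 can switch to X (4.3 → 5.3). Not NE.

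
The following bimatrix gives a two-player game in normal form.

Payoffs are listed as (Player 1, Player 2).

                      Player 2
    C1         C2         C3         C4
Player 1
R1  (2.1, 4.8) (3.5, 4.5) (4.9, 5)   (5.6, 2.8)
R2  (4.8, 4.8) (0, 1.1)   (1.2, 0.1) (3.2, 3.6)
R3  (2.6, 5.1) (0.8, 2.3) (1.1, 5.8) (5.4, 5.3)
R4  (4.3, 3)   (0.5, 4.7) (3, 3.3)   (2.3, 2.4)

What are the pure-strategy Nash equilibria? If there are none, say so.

The pure Nash equilibria are (R1, C3), (R2, C1).

Mark each player's best response to every combination of opponents' strategies; a profile where every player is best-responding is a pure Nash equilibrium.
Player 1 against C1: payoffs 2.1, 4.8, 2.6, 4.3 → best response R2.
Player 1 against C2: payoffs 3.5, 0, 0.8, 0.5 → best response R1.
Player 1 against C3: payoffs 4.9, 1.2, 1.1, 3 → best response R1.
Player 1 against C4: payoffs 5.6, 3.2, 5.4, 2.3 → best response R1.
Player 2 against R1: payoffs 4.8, 4.5, 5, 2.8 → best response C3.
Player 2 against R2: payoffs 4.8, 1.1, 0.1, 3.6 → best response C1.
Player 2 against R3: payoffs 5.1, 2.3, 5.8, 5.3 → best response C3.
Player 2 against R4: payoffs 3, 4.7, 3.3, 2.4 → best response C2.
Mutual best responses: (R1, C3); (R2, C1).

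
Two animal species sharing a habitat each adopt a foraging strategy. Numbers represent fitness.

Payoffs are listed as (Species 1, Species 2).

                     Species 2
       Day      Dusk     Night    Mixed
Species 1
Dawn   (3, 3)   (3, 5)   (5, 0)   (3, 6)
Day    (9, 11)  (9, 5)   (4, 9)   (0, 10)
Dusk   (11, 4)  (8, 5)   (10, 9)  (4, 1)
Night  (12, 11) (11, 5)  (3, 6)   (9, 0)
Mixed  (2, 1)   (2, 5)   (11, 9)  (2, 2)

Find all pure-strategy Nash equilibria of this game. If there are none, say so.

Pure-strategy Nash equilibria: (Night, Day) and (Mixed, Night)

Check each profile: it is a Nash equilibrium iff no player can strictly gain by switching unilaterally.
(Dawn, Day): Species 1 can switch to Day (3 → 9). Not NE.
(Dawn, Dusk): Species 1 can switch to Day (3 → 9). Not NE.
(Dawn, Night): Species 1 can switch to Dusk (5 → 10). Not NE.
(Dawn, Mixed): Species 1 can switch to Dusk (3 → 4). Not NE.
(Day, Day): Species 1 can switch to Dusk (9 → 11). Not NE.
(Day, Dusk): Species 1 can switch to Night (9 → 11). Not NE.
(Day, Night): Species 1 can switch to Dawn (4 → 5). Not NE.
(Day, Mixed): Species 1 can switch to Dawn (0 → 3). Not NE.
(Dusk, Day): Species 1 can switch to Night (11 → 12). Not NE.
(Dusk, Dusk): Species 1 can switch to Day (8 → 9). Not NE.
(Dusk, Night): Species 1 can switch to Mixed (10 → 11). Not NE.
(Dusk, Mixed): Species 1 can switch to Night (4 → 9). Not NE.
(Night, Day): Species 1 gets 12, best alternative 11; Species 2 gets 11, best alternative 6. No profitable deviation — NE.
(Mixed, Night): Species 1 gets 11, best alternative 10; Species 2 gets 9, best alternative 5. No profitable deviation — NE.
(The remaining 6 profiles each have a profitable deviation by the same check.)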